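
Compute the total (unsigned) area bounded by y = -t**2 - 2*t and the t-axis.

4/3

The curve meets the t-axis where -t**2 - 2*t = 0, i.e. -t*(t + 2) = 0, at t = -2, 0.
On [-2, 0] the curve lies above the axis; ∫[-2,0] (-t**2 - 2*t) dt = 4/3, giving area 4/3.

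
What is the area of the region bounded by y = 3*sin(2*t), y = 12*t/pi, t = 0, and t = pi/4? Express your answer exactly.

On [0, pi/4], (3*sin(2*t)) - (12*t/pi) = -12*t/pi + 3*sin(2*t) is ≥ 0 throughout, so the area is a single integral of |-12*t/pi + 3*sin(2*t)|.
∫[0,pi/4] (-12*t/pi + 3*sin(2*t)) dt = 3/2 - 3*pi/8.

3/2 - 3*pi/8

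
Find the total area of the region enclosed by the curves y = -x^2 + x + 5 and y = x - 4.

36

Set the curves equal: -x^2 + x + 5 = x - 4, so -x^2 + 9 = 0, which factors as -(x - 3)*(x + 3) = 0. The curves meet at x = -3, 3.
On [-3, 3], y = -x^2 + x + 5 is on top; that piece has area ∫[-3,3] (-x^2 + 9) dx = 36.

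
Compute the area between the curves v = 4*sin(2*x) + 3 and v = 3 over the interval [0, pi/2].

On [0, pi/2], (4*sin(2*x) + 3) - (3) = 4*sin(2*x) is ≥ 0 throughout, so the area is a single integral of |4*sin(2*x)|.
∫[0,pi/2] (4*sin(2*x)) dx = 4.

4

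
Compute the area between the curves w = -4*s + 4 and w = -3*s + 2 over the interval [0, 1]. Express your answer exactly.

On [0, 1], (-4*s + 4) - (-3*s + 2) = -s + 2 is ≥ 0 throughout, so the area is a single integral of |-s + 2|.
∫[0,1] (-s + 2) ds = 3/2.

3/2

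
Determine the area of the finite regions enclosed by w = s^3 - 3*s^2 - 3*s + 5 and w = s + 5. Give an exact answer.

Set the curves equal: s^3 - 3*s^2 - 3*s + 5 = s + 5, so s^3 - 3*s^2 - 4*s = 0, which factors as s*(s - 4)*(s + 1) = 0. The curves meet at s = -1, 0, 4.
On [-1, 0], w = s^3 - 3*s^2 - 3*s + 5 is on top; that piece has area ∫[-1,0] (s^3 - 3*s^2 - 4*s) ds = 3/4.
On [0, 4], w = s + 5 is on top; that piece has area ∫[0,4] (-(s^3 - 3*s^2 - 4*s)) ds = 32.
Total enclosed area = 3/4 + 32 = 131/4.

131/4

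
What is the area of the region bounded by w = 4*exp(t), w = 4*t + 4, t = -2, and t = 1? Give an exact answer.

On [-2, 1], (4*exp(t)) - (4*t + 4) = -4*t + 4*exp(t) - 4 is ≥ 0 throughout, so the area is a single integral of |-4*t + 4*exp(t) - 4|.
∫[-2,1] (-4*t + 4*exp(t) - 4) dt = -6 - 4*exp(-2) + 4*exp(1).

-6 - 4*exp(-2) + 4*exp(1)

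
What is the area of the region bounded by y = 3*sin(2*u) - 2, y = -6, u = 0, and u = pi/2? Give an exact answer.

On [0, pi/2], (3*sin(2*u) - 2) - (-6) = 3*sin(2*u) + 4 is ≥ 0 throughout, so the area is a single integral of |3*sin(2*u) + 4|.
∫[0,pi/2] (3*sin(2*u) + 4) du = 3 + 2*pi.

3 + 2*pi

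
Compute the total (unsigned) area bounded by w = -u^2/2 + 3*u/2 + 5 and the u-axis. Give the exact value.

343/12

The curve meets the u-axis where -u^2/2 + 3*u/2 + 5 = 0, i.e. -(u - 5)*(u + 2)/2 = 0, at u = -2, 5.
On [-2, 5] the curve lies above the axis; ∫[-2,5] (-u^2/2 + 3*u/2 + 5) du = 343/12, giving area 343/12.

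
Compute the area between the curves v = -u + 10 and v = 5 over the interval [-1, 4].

On [-1, 4], (-u + 10) - (5) = -u + 5 is ≥ 0 throughout, so the area is a single integral of |-u + 5|.
∫[-1,4] (-u + 5) du = 35/2.

35/2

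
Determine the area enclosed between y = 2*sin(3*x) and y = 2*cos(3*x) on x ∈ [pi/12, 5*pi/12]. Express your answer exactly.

4*sqrt(2)/3

On [pi/12, 5*pi/12], (2*sin(3*x)) - (2*cos(3*x)) = 2*sin(3*x) - 2*cos(3*x) is ≥ 0 throughout, so the area is a single integral of |2*sin(3*x) - 2*cos(3*x)|.
∫[pi/12,5*pi/12] (2*sin(3*x) - 2*cos(3*x)) dx = 4*sqrt(2)/3.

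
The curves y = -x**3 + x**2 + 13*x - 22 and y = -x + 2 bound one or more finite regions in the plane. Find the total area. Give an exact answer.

1741/12

Set the curves equal: -x**3 + x**2 + 13*x - 22 = -x + 2, so -x**3 + x**2 + 14*x - 24 = 0, which factors as -(x - 3)*(x - 2)*(x + 4) = 0. The curves meet at x = -4, 2, 3.
On [-4, 2], y = -x + 2 is on top; that piece has area ∫[-4,2] (-(-x**3 + x**2 + 14*x - 24)) dx = 144.
On [2, 3], y = -x**3 + x**2 + 13*x - 22 is on top; that piece has area ∫[2,3] (-x**3 + x**2 + 14*x - 24) dx = 13/12.
Total enclosed area = 144 + 13/12 = 1741/12.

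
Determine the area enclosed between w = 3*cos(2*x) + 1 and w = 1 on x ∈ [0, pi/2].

The difference (3*cos(2*x) + 1) - (1) = 3*cos(2*x) changes sign at x = pi/4 inside [0, pi/2], so split the integral there.
∫[0,pi/4] (3*cos(2*x)) dx = 3/2.
∫[pi/4,pi/2] (3*cos(2*x)) dx = -3/2; the area of that piece is 3/2.
Total area = 3/2 + 3/2 = 3.

3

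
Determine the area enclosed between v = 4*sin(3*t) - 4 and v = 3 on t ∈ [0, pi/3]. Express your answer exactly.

On [0, pi/3], (4*sin(3*t) - 4) - (3) = 4*sin(3*t) - 7 is ≤ 0 throughout, so the area is a single integral of |4*sin(3*t) - 7|.
∫[0,pi/3] (4*sin(3*t) - 7) dt = 8/3 - 7*pi/3; the area of that piece is -8/3 + 7*pi/3.

-8/3 + 7*pi/3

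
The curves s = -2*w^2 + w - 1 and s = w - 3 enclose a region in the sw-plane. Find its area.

Both boundary curves give s as a function of w, so integrate with respect to w. Setting them equal: -2*w^2 + 2 = 0, i.e. -2*(w - 1)*(w + 1) = 0, so they meet at w = -1, 1.
For w in [-1, 1], s = -2*w^2 + w - 1 is on the right; area = ∫[-1,1] (-2*w^2 + 2) dw = 8/3.

8/3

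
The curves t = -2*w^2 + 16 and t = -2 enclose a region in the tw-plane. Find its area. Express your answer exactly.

72

Both boundary curves give t as a function of w, so integrate with respect to w. Setting them equal: -2*w^2 + 18 = 0, i.e. -2*(w - 3)*(w + 3) = 0, so they meet at w = -3, 3.
For w in [-3, 3], t = -2*w^2 + 16 is on the right; area = ∫[-3,3] (-2*w^2 + 18) dw = 72.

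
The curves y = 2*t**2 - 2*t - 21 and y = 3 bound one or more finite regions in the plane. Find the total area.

343/3

Set the curves equal: 2*t**2 - 2*t - 21 = 3, so 2*t**2 - 2*t - 24 = 0, which factors as 2*(t - 4)*(t + 3) = 0. The curves meet at t = -3, 4.
On [-3, 4], y = 3 is on top; that piece has area ∫[-3,4] (-(2*t**2 - 2*t - 24)) dt = 343/3.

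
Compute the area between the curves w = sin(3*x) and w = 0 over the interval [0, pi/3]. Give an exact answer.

2/3

On [0, pi/3], (sin(3*x)) - (0) = sin(3*x) is ≥ 0 throughout, so the area is a single integral of |sin(3*x)|.
∫[0,pi/3] (sin(3*x)) dx = 2/3.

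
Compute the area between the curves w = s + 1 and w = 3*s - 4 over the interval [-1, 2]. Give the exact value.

On [-1, 2], (s + 1) - (3*s - 4) = -2*s + 5 is ≥ 0 throughout, so the area is a single integral of |-2*s + 5|.
∫[-1,2] (-2*s + 5) ds = 12.

12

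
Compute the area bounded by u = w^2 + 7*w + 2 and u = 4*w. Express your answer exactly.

Both boundary curves give u as a function of w, so integrate with respect to w. Setting them equal: w^2 + 3*w + 2 = 0, i.e. (w + 1)*(w + 2) = 0, so they meet at w = -2, -1.
For w in [-2, -1], u = w^2 + 7*w + 2 is on the left; area = ∫[-2,-1] (-(w^2 + 3*w + 2)) dw = 1/6.

1/6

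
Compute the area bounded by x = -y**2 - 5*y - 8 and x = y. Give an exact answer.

Both boundary curves give x as a function of y, so integrate with respect to y. Setting them equal: -y**2 - 6*y - 8 = 0, i.e. -(y + 2)*(y + 4) = 0, so they meet at y = -4, -2.
For y in [-4, -2], x = -y**2 - 5*y - 8 is on the right; area = ∫[-4,-2] (-y**2 - 6*y - 8) dy = 4/3.

4/3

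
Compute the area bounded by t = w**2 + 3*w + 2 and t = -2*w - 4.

1/6

Both boundary curves give t as a function of w, so integrate with respect to w. Setting them equal: w**2 + 5*w + 6 = 0, i.e. (w + 2)*(w + 3) = 0, so they meet at w = -3, -2.
For w in [-3, -2], t = w**2 + 3*w + 2 is on the left; area = ∫[-3,-2] (-(w**2 + 5*w + 6)) dw = 1/6.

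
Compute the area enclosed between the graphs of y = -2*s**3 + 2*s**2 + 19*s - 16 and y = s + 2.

296/3

Set the curves equal: -2*s**3 + 2*s**2 + 19*s - 16 = s + 2, so -2*s**3 + 2*s**2 + 18*s - 18 = 0, which factors as -2*(s - 3)*(s - 1)*(s + 3) = 0. The curves meet at s = -3, 1, 3.
On [-3, 1], y = s + 2 is on top; that piece has area ∫[-3,1] (-(-2*s**3 + 2*s**2 + 18*s - 18)) ds = 256/3.
On [1, 3], y = -2*s**3 + 2*s**2 + 19*s - 16 is on top; that piece has area ∫[1,3] (-2*s**3 + 2*s**2 + 18*s - 18) ds = 40/3.
Total enclosed area = 256/3 + 40/3 = 296/3.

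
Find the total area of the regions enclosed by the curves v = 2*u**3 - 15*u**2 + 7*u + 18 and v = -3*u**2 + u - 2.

81

Set the curves equal: 2*u**3 - 15*u**2 + 7*u + 18 = -3*u**2 + u - 2, so 2*u**3 - 12*u**2 + 6*u + 20 = 0, which factors as 2*(u - 5)*(u - 2)*(u + 1) = 0. The curves meet at u = -1, 2, 5.
On [-1, 2], v = 2*u**3 - 15*u**2 + 7*u + 18 is on top; that piece has area ∫[-1,2] (2*u**3 - 12*u**2 + 6*u + 20) du = 81/2.
On [2, 5], v = -3*u**2 + u - 2 is on top; that piece has area ∫[2,5] (-(2*u**3 - 12*u**2 + 6*u + 20)) du = 81/2.
Total enclosed area = 81/2 + 81/2 = 81.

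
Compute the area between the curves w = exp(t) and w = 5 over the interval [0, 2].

-19 + exp(2) + 10*log(5)

The difference (exp(t)) - (5) = exp(t) - 5 changes sign at t = log(5) inside [0, 2], so split the integral there.
∫[0,log(5)] (exp(t) - 5) dt = 4 - log(3125); the area of that piece is -4 + log(3125).
∫[log(5),2] (exp(t) - 5) dt = -15 + exp(2) + 5*log(5).
Total area = (-4 + log(3125)) + (-15 + exp(2) + 5*log(5)) = -19 + exp(2) + 10*log(5).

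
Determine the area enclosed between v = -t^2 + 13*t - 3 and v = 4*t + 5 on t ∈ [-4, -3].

311/6

On [-4, -3], (-t^2 + 13*t - 3) - (4*t + 5) = -t^2 + 9*t - 8 is ≤ 0 throughout, so the area is a single integral of |-t^2 + 9*t - 8|.
∫[-4,-3] (-t^2 + 9*t - 8) dt = -311/6; the area of that piece is 311/6.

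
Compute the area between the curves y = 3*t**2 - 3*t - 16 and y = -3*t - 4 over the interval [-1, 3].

34

The difference (3*t**2 - 3*t - 16) - (-3*t - 4) = 3*t**2 - 12 changes sign at t = 2 inside [-1, 3], so split the integral there.
∫[-1,2] (3*t**2 - 12) dt = -27; the area of that piece is 27.
∫[2,3] (3*t**2 - 12) dt = 7.
Total area = 27 + 7 = 34.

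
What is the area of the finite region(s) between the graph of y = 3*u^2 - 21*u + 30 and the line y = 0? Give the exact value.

27/2

The curve meets the u-axis where 3*u^2 - 21*u + 30 = 0, i.e. 3*(u - 5)*(u - 2) = 0, at u = 2, 5.
On [2, 5] the curve lies below the axis; ∫[2,5] (3*u^2 - 21*u + 30) du = -27/2, giving area 27/2.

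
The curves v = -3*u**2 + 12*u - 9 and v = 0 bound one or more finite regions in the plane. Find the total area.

4

Set the curves equal: -3*u**2 + 12*u - 9 = 0, so -3*u**2 + 12*u - 9 = 0, which factors as -3*(u - 3)*(u - 1) = 0. The curves meet at u = 1, 3.
On [1, 3], v = -3*u**2 + 12*u - 9 is on top; that piece has area ∫[1,3] (-3*u**2 + 12*u - 9) du = 4.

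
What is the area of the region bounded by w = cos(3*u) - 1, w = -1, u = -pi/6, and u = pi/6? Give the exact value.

On [-pi/6, pi/6], (cos(3*u) - 1) - (-1) = cos(3*u) is ≥ 0 throughout, so the area is a single integral of |cos(3*u)|.
∫[-pi/6,pi/6] (cos(3*u)) du = 2/3.

2/3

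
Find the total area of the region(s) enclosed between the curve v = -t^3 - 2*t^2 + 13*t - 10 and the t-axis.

The curve meets the t-axis where -t^3 - 2*t^2 + 13*t - 10 = 0, i.e. -(t - 2)*(t - 1)*(t + 5) = 0, at t = -5, 1, 2.
On [-5, 1] the curve lies below the axis; ∫[-5,1] (-t^3 - 2*t^2 + 13*t - 10) dt = -144, giving area 144.
On [1, 2] the curve lies above the axis; ∫[1,2] (-t^3 - 2*t^2 + 13*t - 10) dt = 13/12, giving area 13/12.
Total area = 144 + 13/12 = 1741/12.

1741/12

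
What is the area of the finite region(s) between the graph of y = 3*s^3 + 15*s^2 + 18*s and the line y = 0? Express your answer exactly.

37/4

The curve meets the s-axis where 3*s^3 + 15*s^2 + 18*s = 0, i.e. 3*s*(s + 2)*(s + 3) = 0, at s = -3, -2, 0.
On [-3, -2] the curve lies above the axis; ∫[-3,-2] (3*s^3 + 15*s^2 + 18*s) ds = 5/4, giving area 5/4.
On [-2, 0] the curve lies below the axis; ∫[-2,0] (3*s^3 + 15*s^2 + 18*s) ds = -8, giving area 8.
Total area = 5/4 + 8 = 37/4.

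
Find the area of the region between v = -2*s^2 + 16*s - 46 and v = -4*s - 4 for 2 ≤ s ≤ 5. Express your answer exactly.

The difference (-2*s^2 + 16*s - 46) - (-4*s - 4) = -2*s^2 + 20*s - 42 changes sign at s = 3 inside [2, 5], so split the integral there.
∫[2,3] (-2*s^2 + 20*s - 42) ds = -14/3; the area of that piece is 14/3.
∫[3,5] (-2*s^2 + 20*s - 42) ds = 32/3.
Total area = 14/3 + 32/3 = 46/3.

46/3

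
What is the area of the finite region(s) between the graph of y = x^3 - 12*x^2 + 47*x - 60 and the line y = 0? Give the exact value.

The curve meets the x-axis where x^3 - 12*x^2 + 47*x - 60 = 0, i.e. (x - 5)*(x - 4)*(x - 3) = 0, at x = 3, 4, 5.
On [3, 4] the curve lies above the axis; ∫[3,4] (x^3 - 12*x^2 + 47*x - 60) dx = 1/4, giving area 1/4.
On [4, 5] the curve lies below the axis; ∫[4,5] (x^3 - 12*x^2 + 47*x - 60) dx = -1/4, giving area 1/4.
Total area = 1/4 + 1/4 = 1/2.

1/2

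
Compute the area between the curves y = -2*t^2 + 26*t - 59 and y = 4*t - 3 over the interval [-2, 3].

On [-2, 3], (-2*t^2 + 26*t - 59) - (4*t - 3) = -2*t^2 + 22*t - 56 is ≤ 0 throughout, so the area is a single integral of |-2*t^2 + 22*t - 56|.
∫[-2,3] (-2*t^2 + 22*t - 56) dt = -745/3; the area of that piece is 745/3.

745/3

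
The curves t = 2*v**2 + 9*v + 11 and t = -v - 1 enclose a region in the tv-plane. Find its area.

1/3

Both boundary curves give t as a function of v, so integrate with respect to v. Setting them equal: 2*v**2 + 10*v + 12 = 0, i.e. 2*(v + 2)*(v + 3) = 0, so they meet at v = -3, -2.
For v in [-3, -2], t = 2*v**2 + 9*v + 11 is on the left; area = ∫[-3,-2] (-(2*v**2 + 10*v + 12)) dv = 1/3.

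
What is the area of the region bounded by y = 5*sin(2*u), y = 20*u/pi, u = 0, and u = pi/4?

5/2 - 5*pi/8

On [0, pi/4], (5*sin(2*u)) - (20*u/pi) = -20*u/pi + 5*sin(2*u) is ≥ 0 throughout, so the area is a single integral of |-20*u/pi + 5*sin(2*u)|.
∫[0,pi/4] (-20*u/pi + 5*sin(2*u)) du = 5/2 - 5*pi/8.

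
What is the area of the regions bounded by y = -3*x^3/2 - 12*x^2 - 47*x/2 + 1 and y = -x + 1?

Set the curves equal: -3*x^3/2 - 12*x^2 - 47*x/2 + 1 = -x + 1, so -3*x^3/2 - 12*x^2 - 45*x/2 = 0, which factors as -3*x*(x + 3)*(x + 5)/2 = 0. The curves meet at x = -5, -3, 0.
On [-5, -3], y = -x + 1 is on top; that piece has area ∫[-5,-3] (-(-3*x^3/2 - 12*x^2 - 45*x/2)) dx = 8.
On [-3, 0], y = -3*x^3/2 - 12*x^2 - 47*x/2 + 1 is on top; that piece has area ∫[-3,0] (-3*x^3/2 - 12*x^2 - 45*x/2) dx = 189/8.
Total enclosed area = 8 + 189/8 = 253/8.

253/8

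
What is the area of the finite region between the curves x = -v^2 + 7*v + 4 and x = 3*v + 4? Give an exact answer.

32/3

Both boundary curves give x as a function of v, so integrate with respect to v. Setting them equal: -v^2 + 4*v = 0, i.e. -v*(v - 4) = 0, so they meet at v = 0, 4.
For v in [0, 4], x = -v^2 + 7*v + 4 is on the right; area = ∫[0,4] (-v^2 + 4*v) dv = 32/3.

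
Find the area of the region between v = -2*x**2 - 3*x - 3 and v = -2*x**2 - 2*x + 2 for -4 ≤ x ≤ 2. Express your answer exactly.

On [-4, 2], (-2*x**2 - 3*x - 3) - (-2*x**2 - 2*x + 2) = -x - 5 is ≤ 0 throughout, so the area is a single integral of |-x - 5|.
∫[-4,2] (-x - 5) dx = -24; the area of that piece is 24.

24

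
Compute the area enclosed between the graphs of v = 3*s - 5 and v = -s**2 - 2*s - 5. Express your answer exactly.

Set the curves equal: 3*s - 5 = -s**2 - 2*s - 5, so s**2 + 5*s = 0, which factors as s*(s + 5) = 0. The curves meet at s = -5, 0.
On [-5, 0], v = -s**2 - 2*s - 5 is on top; that piece has area ∫[-5,0] (-(s**2 + 5*s)) ds = 125/6.

125/6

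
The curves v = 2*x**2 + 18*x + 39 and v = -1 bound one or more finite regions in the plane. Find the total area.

Set the curves equal: 2*x**2 + 18*x + 39 = -1, so 2*x**2 + 18*x + 40 = 0, which factors as 2*(x + 4)*(x + 5) = 0. The curves meet at x = -5, -4.
On [-5, -4], v = -1 is on top; that piece has area ∫[-5,-4] (-(2*x**2 + 18*x + 40)) dx = 1/3.

1/3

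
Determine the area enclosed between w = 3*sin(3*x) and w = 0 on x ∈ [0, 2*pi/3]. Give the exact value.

The difference (3*sin(3*x)) - (0) = 3*sin(3*x) changes sign at x = pi/3 inside [0, 2*pi/3], so split the integral there.
∫[0,pi/3] (3*sin(3*x)) dx = 2.
∫[pi/3,2*pi/3] (3*sin(3*x)) dx = -2; the area of that piece is 2.
Total area = 2 + 2 = 4.

4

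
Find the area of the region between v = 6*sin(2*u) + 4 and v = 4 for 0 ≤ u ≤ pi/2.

On [0, pi/2], (6*sin(2*u) + 4) - (4) = 6*sin(2*u) is ≥ 0 throughout, so the area is a single integral of |6*sin(2*u)|.
∫[0,pi/2] (6*sin(2*u)) du = 6.

6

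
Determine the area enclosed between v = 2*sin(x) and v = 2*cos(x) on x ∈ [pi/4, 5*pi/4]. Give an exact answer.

4*sqrt(2)

On [pi/4, 5*pi/4], (2*sin(x)) - (2*cos(x)) = 2*sin(x) - 2*cos(x) is ≥ 0 throughout, so the area is a single integral of |2*sin(x) - 2*cos(x)|.
∫[pi/4,5*pi/4] (2*sin(x) - 2*cos(x)) dx = 4*sqrt(2).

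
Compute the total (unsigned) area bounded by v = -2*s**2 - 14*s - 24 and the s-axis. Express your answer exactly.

The curve meets the s-axis where -2*s**2 - 14*s - 24 = 0, i.e. -2*(s + 3)*(s + 4) = 0, at s = -4, -3.
On [-4, -3] the curve lies above the axis; ∫[-4,-3] (-2*s**2 - 14*s - 24) ds = 1/3, giving area 1/3.

1/3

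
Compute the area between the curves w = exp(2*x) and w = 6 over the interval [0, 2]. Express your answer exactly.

The difference (exp(2*x)) - (6) = exp(2*x) - 6 changes sign at x = log(6)/2 inside [0, 2], so split the integral there.
∫[0,log(6)/2] (exp(2*x) - 6) dx = 5/2 - log(216); the area of that piece is -5/2 + log(216).
∫[log(6)/2,2] (exp(2*x) - 6) dx = -15 + 3*log(6) + exp(4)/2.
Total area = (-5/2 + log(216)) + (-15 + 3*log(6) + exp(4)/2) = -35/2 + 6*log(6) + exp(4)/2.

-35/2 + 6*log(6) + exp(4)/2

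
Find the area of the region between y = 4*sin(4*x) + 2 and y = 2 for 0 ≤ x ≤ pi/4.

On [0, pi/4], (4*sin(4*x) + 2) - (2) = 4*sin(4*x) is ≥ 0 throughout, so the area is a single integral of |4*sin(4*x)|.
∫[0,pi/4] (4*sin(4*x)) dx = 2.

2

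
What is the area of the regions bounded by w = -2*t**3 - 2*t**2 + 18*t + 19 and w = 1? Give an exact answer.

Set the curves equal: -2*t**3 - 2*t**2 + 18*t + 19 = 1, so -2*t**3 - 2*t**2 + 18*t + 18 = 0, which factors as -2*(t - 3)*(t + 1)*(t + 3) = 0. The curves meet at t = -3, -1, 3.
On [-3, -1], w = 1 is on top; that piece has area ∫[-3,-1] (-(-2*t**3 - 2*t**2 + 18*t + 18)) dt = 40/3.
On [-1, 3], w = -2*t**3 - 2*t**2 + 18*t + 19 is on top; that piece has area ∫[-1,3] (-2*t**3 - 2*t**2 + 18*t + 18) dt = 256/3.
Total enclosed area = 40/3 + 256/3 = 296/3.

296/3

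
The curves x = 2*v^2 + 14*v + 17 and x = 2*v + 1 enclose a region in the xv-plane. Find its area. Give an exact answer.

Both boundary curves give x as a function of v, so integrate with respect to v. Setting them equal: 2*v^2 + 12*v + 16 = 0, i.e. 2*(v + 2)*(v + 4) = 0, so they meet at v = -4, -2.
For v in [-4, -2], x = 2*v^2 + 14*v + 17 is on the left; area = ∫[-4,-2] (-(2*v^2 + 12*v + 16)) dv = 8/3.

8/3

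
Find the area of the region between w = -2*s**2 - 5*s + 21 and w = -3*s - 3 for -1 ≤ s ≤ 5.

308/3

The difference (-2*s**2 - 5*s + 21) - (-3*s - 3) = -2*s**2 - 2*s + 24 changes sign at s = 3 inside [-1, 5], so split the integral there.
∫[-1,3] (-2*s**2 - 2*s + 24) ds = 208/3.
∫[3,5] (-2*s**2 - 2*s + 24) ds = -100/3; the area of that piece is 100/3.
Total area = 208/3 + 100/3 = 308/3.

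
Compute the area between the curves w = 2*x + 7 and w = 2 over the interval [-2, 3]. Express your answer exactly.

On [-2, 3], (2*x + 7) - (2) = 2*x + 5 is ≥ 0 throughout, so the area is a single integral of |2*x + 5|.
∫[-2,3] (2*x + 5) dx = 30.

30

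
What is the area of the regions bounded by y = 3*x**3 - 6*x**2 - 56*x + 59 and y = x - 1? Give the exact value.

Set the curves equal: 3*x**3 - 6*x**2 - 56*x + 59 = x - 1, so 3*x**3 - 6*x**2 - 57*x + 60 = 0, which factors as 3*(x - 5)*(x - 1)*(x + 4) = 0. The curves meet at x = -4, 1, 5.
On [-4, 1], y = 3*x**3 - 6*x**2 - 56*x + 59 is on top; that piece has area ∫[-4,1] (3*x**3 - 6*x**2 - 57*x + 60) dx = 1625/4.
On [1, 5], y = x - 1 is on top; that piece has area ∫[1,5] (-(3*x**3 - 6*x**2 - 57*x + 60)) dx = 224.
Total enclosed area = 1625/4 + 224 = 2521/4.

2521/4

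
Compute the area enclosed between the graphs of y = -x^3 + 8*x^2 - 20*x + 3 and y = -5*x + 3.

Set the curves equal: -x^3 + 8*x^2 - 20*x + 3 = -5*x + 3, so -x^3 + 8*x^2 - 15*x = 0, which factors as -x*(x - 5)*(x - 3) = 0. The curves meet at x = 0, 3, 5.
On [0, 3], y = -5*x + 3 is on top; that piece has area ∫[0,3] (-(-x^3 + 8*x^2 - 15*x)) dx = 63/4.
On [3, 5], y = -x^3 + 8*x^2 - 20*x + 3 is on top; that piece has area ∫[3,5] (-x^3 + 8*x^2 - 15*x) dx = 16/3.
Total enclosed area = 63/4 + 16/3 = 253/12.

253/12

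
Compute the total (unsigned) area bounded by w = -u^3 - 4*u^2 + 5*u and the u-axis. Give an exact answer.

443/6

The curve meets the u-axis where -u^3 - 4*u^2 + 5*u = 0, i.e. -u*(u - 1)*(u + 5) = 0, at u = -5, 0, 1.
On [-5, 0] the curve lies below the axis; ∫[-5,0] (-u^3 - 4*u^2 + 5*u) du = -875/12, giving area 875/12.
On [0, 1] the curve lies above the axis; ∫[0,1] (-u^3 - 4*u^2 + 5*u) du = 11/12, giving area 11/12.
Total area = 875/12 + 11/12 = 443/6.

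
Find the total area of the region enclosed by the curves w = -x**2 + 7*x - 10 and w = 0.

Set the curves equal: -x**2 + 7*x - 10 = 0, so -x**2 + 7*x - 10 = 0, which factors as -(x - 5)*(x - 2) = 0. The curves meet at x = 2, 5.
On [2, 5], w = -x**2 + 7*x - 10 is on top; that piece has area ∫[2,5] (-x**2 + 7*x - 10) dx = 9/2.

9/2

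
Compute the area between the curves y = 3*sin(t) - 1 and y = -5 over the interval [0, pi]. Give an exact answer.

6 + 4*pi

On [0, pi], (3*sin(t) - 1) - (-5) = 3*sin(t) + 4 is ≥ 0 throughout, so the area is a single integral of |3*sin(t) + 4|.
∫[0,pi] (3*sin(t) + 4) dt = 6 + 4*pi.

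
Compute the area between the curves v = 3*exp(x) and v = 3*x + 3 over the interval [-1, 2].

-27/2 - 3*exp(-1) + 3*exp(2)

On [-1, 2], (3*exp(x)) - (3*x + 3) = -3*x + 3*exp(x) - 3 is ≥ 0 throughout, so the area is a single integral of |-3*x + 3*exp(x) - 3|.
∫[-1,2] (-3*x + 3*exp(x) - 3) dx = -27/2 - 3*exp(-1) + 3*exp(2).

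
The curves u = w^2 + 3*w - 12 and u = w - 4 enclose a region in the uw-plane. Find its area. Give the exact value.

36

Both boundary curves give u as a function of w, so integrate with respect to w. Setting them equal: w^2 + 2*w - 8 = 0, i.e. (w - 2)*(w + 4) = 0, so they meet at w = -4, 2.
For w in [-4, 2], u = w^2 + 3*w - 12 is on the left; area = ∫[-4,2] (-(w^2 + 2*w - 8)) dw = 36.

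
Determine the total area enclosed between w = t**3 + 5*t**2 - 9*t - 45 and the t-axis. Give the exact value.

The curve meets the t-axis where t**3 + 5*t**2 - 9*t - 45 = 0, i.e. (t - 3)*(t + 3)*(t + 5) = 0, at t = -5, -3, 3.
On [-5, -3] the curve lies above the axis; ∫[-5,-3] (t**3 + 5*t**2 - 9*t - 45) dt = 28/3, giving area 28/3.
On [-3, 3] the curve lies below the axis; ∫[-3,3] (t**3 + 5*t**2 - 9*t - 45) dt = -180, giving area 180.
Total area = 28/3 + 180 = 568/3.

568/3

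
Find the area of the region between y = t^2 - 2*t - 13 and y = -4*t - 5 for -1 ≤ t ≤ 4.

98/3

The difference (t^2 - 2*t - 13) - (-4*t - 5) = t^2 + 2*t - 8 changes sign at t = 2 inside [-1, 4], so split the integral there.
∫[-1,2] (t^2 + 2*t - 8) dt = -18; the area of that piece is 18.
∫[2,4] (t^2 + 2*t - 8) dt = 44/3.
Total area = 18 + 44/3 = 98/3.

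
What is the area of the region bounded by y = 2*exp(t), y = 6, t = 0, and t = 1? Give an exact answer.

On [0, 1], (2*exp(t)) - (6) = 2*exp(t) - 6 is ≤ 0 throughout, so the area is a single integral of |2*exp(t) - 6|.
∫[0,1] (2*exp(t) - 6) dt = -8 + 2*exp(1); the area of that piece is 8 - 2*exp(1).

8 - 2*exp(1)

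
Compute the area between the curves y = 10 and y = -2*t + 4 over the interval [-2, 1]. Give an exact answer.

15

On [-2, 1], (10) - (-2*t + 4) = 2*t + 6 is ≥ 0 throughout, so the area is a single integral of |2*t + 6|.
∫[-2,1] (2*t + 6) dt = 15.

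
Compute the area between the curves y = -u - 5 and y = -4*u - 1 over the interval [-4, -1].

On [-4, -1], (-u - 5) - (-4*u - 1) = 3*u - 4 is ≤ 0 throughout, so the area is a single integral of |3*u - 4|.
∫[-4,-1] (3*u - 4) du = -69/2; the area of that piece is 69/2.

69/2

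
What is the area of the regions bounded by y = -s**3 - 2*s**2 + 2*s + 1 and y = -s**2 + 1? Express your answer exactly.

37/12

Set the curves equal: -s**3 - 2*s**2 + 2*s + 1 = -s**2 + 1, so -s**3 - s**2 + 2*s = 0, which factors as -s*(s - 1)*(s + 2) = 0. The curves meet at s = -2, 0, 1.
On [-2, 0], y = -s**2 + 1 is on top; that piece has area ∫[-2,0] (-(-s**3 - s**2 + 2*s)) ds = 8/3.
On [0, 1], y = -s**3 - 2*s**2 + 2*s + 1 is on top; that piece has area ∫[0,1] (-s**3 - s**2 + 2*s) ds = 5/12.
Total enclosed area = 8/3 + 5/12 = 37/12.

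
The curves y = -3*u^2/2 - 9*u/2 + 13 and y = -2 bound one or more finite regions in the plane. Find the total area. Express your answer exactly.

343/4

Set the curves equal: -3*u^2/2 - 9*u/2 + 13 = -2, so -3*u^2/2 - 9*u/2 + 15 = 0, which factors as -3*(u - 2)*(u + 5)/2 = 0. The curves meet at u = -5, 2.
On [-5, 2], y = -3*u^2/2 - 9*u/2 + 13 is on top; that piece has area ∫[-5,2] (-3*u^2/2 - 9*u/2 + 15) du = 343/4.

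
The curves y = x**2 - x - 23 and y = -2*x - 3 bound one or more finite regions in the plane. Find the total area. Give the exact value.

243/2

Set the curves equal: x**2 - x - 23 = -2*x - 3, so x**2 + x - 20 = 0, which factors as (x - 4)*(x + 5) = 0. The curves meet at x = -5, 4.
On [-5, 4], y = -2*x - 3 is on top; that piece has area ∫[-5,4] (-(x**2 + x - 20)) dx = 243/2.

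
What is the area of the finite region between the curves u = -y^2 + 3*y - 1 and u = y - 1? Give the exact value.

Both boundary curves give u as a function of y, so integrate with respect to y. Setting them equal: -y^2 + 2*y = 0, i.e. -y*(y - 2) = 0, so they meet at y = 0, 2.
For y in [0, 2], u = -y^2 + 3*y - 1 is on the right; area = ∫[0,2] (-y^2 + 2*y) dy = 4/3.

4/3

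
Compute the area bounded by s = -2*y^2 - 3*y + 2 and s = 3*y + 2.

Both boundary curves give s as a function of y, so integrate with respect to y. Setting them equal: -2*y^2 - 6*y = 0, i.e. -2*y*(y + 3) = 0, so they meet at y = -3, 0.
For y in [-3, 0], s = -2*y^2 - 3*y + 2 is on the right; area = ∫[-3,0] (-2*y^2 - 6*y) dy = 9.

9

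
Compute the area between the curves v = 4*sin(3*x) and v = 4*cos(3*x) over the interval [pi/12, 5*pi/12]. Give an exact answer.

8*sqrt(2)/3

On [pi/12, 5*pi/12], (4*sin(3*x)) - (4*cos(3*x)) = 4*sin(3*x) - 4*cos(3*x) is ≥ 0 throughout, so the area is a single integral of |4*sin(3*x) - 4*cos(3*x)|.
∫[pi/12,5*pi/12] (4*sin(3*x) - 4*cos(3*x)) dx = 8*sqrt(2)/3.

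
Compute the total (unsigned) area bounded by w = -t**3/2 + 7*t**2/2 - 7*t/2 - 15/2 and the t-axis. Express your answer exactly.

74/3

The curve meets the t-axis where -t**3/2 + 7*t**2/2 - 7*t/2 - 15/2 = 0, i.e. -(t - 5)*(t - 3)*(t + 1)/2 = 0, at t = -1, 3, 5.
On [-1, 3] the curve lies below the axis; ∫[-1,3] (-t**3/2 + 7*t**2/2 - 7*t/2 - 15/2) dt = -64/3, giving area 64/3.
On [3, 5] the curve lies above the axis; ∫[3,5] (-t**3/2 + 7*t**2/2 - 7*t/2 - 15/2) dt = 10/3, giving area 10/3.
Total area = 64/3 + 10/3 = 74/3.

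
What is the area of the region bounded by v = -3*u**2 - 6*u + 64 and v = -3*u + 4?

Set the curves equal: -3*u**2 - 6*u + 64 = -3*u + 4, so -3*u**2 - 3*u + 60 = 0, which factors as -3*(u - 4)*(u + 5) = 0. The curves meet at u = -5, 4.
On [-5, 4], v = -3*u**2 - 6*u + 64 is on top; that piece has area ∫[-5,4] (-3*u**2 - 3*u + 60) du = 729/2.

729/2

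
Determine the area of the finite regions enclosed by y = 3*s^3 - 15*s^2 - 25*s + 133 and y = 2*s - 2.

568

Set the curves equal: 3*s^3 - 15*s^2 - 25*s + 133 = 2*s - 2, so 3*s^3 - 15*s^2 - 27*s + 135 = 0, which factors as 3*(s - 5)*(s - 3)*(s + 3) = 0. The curves meet at s = -3, 3, 5.
On [-3, 3], y = 3*s^3 - 15*s^2 - 25*s + 133 is on top; that piece has area ∫[-3,3] (3*s^3 - 15*s^2 - 27*s + 135) ds = 540.
On [3, 5], y = 2*s - 2 is on top; that piece has area ∫[3,5] (-(3*s^3 - 15*s^2 - 27*s + 135)) ds = 28.
Total enclosed area = 540 + 28 = 568.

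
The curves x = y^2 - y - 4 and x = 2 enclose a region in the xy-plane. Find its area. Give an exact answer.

Both boundary curves give x as a function of y, so integrate with respect to y. Setting them equal: y^2 - y - 6 = 0, i.e. (y - 3)*(y + 2) = 0, so they meet at y = -2, 3.
For y in [-2, 3], x = y^2 - y - 4 is on the left; area = ∫[-2,3] (-(y^2 - y - 6)) dy = 125/6.

125/6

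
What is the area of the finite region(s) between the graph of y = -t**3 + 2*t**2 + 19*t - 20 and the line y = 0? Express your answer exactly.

2521/12

The curve meets the t-axis where -t**3 + 2*t**2 + 19*t - 20 = 0, i.e. -(t - 5)*(t - 1)*(t + 4) = 0, at t = -4, 1, 5.
On [-4, 1] the curve lies below the axis; ∫[-4,1] (-t**3 + 2*t**2 + 19*t - 20) dt = -1625/12, giving area 1625/12.
On [1, 5] the curve lies above the axis; ∫[1,5] (-t**3 + 2*t**2 + 19*t - 20) dt = 224/3, giving area 224/3.
Total area = 1625/12 + 224/3 = 2521/12.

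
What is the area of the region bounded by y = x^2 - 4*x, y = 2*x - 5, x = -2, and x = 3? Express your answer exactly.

97/3

The difference (x^2 - 4*x) - (2*x - 5) = x^2 - 6*x + 5 changes sign at x = 1 inside [-2, 3], so split the integral there.
∫[-2,1] (x^2 - 6*x + 5) dx = 27.
∫[1,3] (x^2 - 6*x + 5) dx = -16/3; the area of that piece is 16/3.
Total area = 27 + 16/3 = 97/3.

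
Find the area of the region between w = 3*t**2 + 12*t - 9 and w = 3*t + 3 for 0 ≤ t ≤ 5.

The difference (3*t**2 + 12*t - 9) - (3*t + 3) = 3*t**2 + 9*t - 12 changes sign at t = 1 inside [0, 5], so split the integral there.
∫[0,1] (3*t**2 + 9*t - 12) dt = -13/2; the area of that piece is 13/2.
∫[1,5] (3*t**2 + 9*t - 12) dt = 184.
Total area = 13/2 + 184 = 381/2.

381/2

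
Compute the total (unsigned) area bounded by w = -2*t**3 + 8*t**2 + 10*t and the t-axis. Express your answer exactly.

The curve meets the t-axis where -2*t**3 + 8*t**2 + 10*t = 0, i.e. -2*t*(t - 5)*(t + 1) = 0, at t = -1, 0, 5.
On [-1, 0] the curve lies below the axis; ∫[-1,0] (-2*t**3 + 8*t**2 + 10*t) dt = -11/6, giving area 11/6.
On [0, 5] the curve lies above the axis; ∫[0,5] (-2*t**3 + 8*t**2 + 10*t) dt = 875/6, giving area 875/6.
Total area = 11/6 + 875/6 = 443/3.

443/3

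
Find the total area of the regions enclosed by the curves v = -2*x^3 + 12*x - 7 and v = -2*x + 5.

Set the curves equal: -2*x^3 + 12*x - 7 = -2*x + 5, so -2*x^3 + 14*x - 12 = 0, which factors as -2*(x - 2)*(x - 1)*(x + 3) = 0. The curves meet at x = -3, 1, 2.
On [-3, 1], v = -2*x + 5 is on top; that piece has area ∫[-3,1] (-(-2*x^3 + 14*x - 12)) dx = 64.
On [1, 2], v = -2*x^3 + 12*x - 7 is on top; that piece has area ∫[1,2] (-2*x^3 + 14*x - 12) dx = 3/2.
Total enclosed area = 64 + 3/2 = 131/2.

131/2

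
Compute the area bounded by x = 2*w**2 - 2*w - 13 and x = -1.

Both boundary curves give x as a function of w, so integrate with respect to w. Setting them equal: 2*w**2 - 2*w - 12 = 0, i.e. 2*(w - 3)*(w + 2) = 0, so they meet at w = -2, 3.
For w in [-2, 3], x = 2*w**2 - 2*w - 13 is on the left; area = ∫[-2,3] (-(2*w**2 - 2*w - 12)) dw = 125/3.

125/3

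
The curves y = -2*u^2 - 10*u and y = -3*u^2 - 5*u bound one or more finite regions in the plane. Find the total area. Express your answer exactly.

Set the curves equal: -2*u^2 - 10*u = -3*u^2 - 5*u, so u^2 - 5*u = 0, which factors as u*(u - 5) = 0. The curves meet at u = 0, 5.
On [0, 5], y = -3*u^2 - 5*u is on top; that piece has area ∫[0,5] (-(u^2 - 5*u)) du = 125/6.

125/6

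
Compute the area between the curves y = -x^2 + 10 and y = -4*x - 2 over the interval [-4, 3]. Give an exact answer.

77

The difference (-x^2 + 10) - (-4*x - 2) = -x^2 + 4*x + 12 changes sign at x = -2 inside [-4, 3], so split the integral there.
∫[-4,-2] (-x^2 + 4*x + 12) dx = -56/3; the area of that piece is 56/3.
∫[-2,3] (-x^2 + 4*x + 12) dx = 175/3.
Total area = 56/3 + 175/3 = 77.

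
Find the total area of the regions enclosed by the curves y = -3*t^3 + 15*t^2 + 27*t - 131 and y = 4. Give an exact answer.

Set the curves equal: -3*t^3 + 15*t^2 + 27*t - 131 = 4, so -3*t^3 + 15*t^2 + 27*t - 135 = 0, which factors as -3*(t - 5)*(t - 3)*(t + 3) = 0. The curves meet at t = -3, 3, 5.
On [-3, 3], y = 4 is on top; that piece has area ∫[-3,3] (-(-3*t^3 + 15*t^2 + 27*t - 135)) dt = 540.
On [3, 5], y = -3*t^3 + 15*t^2 + 27*t - 131 is on top; that piece has area ∫[3,5] (-3*t^3 + 15*t^2 + 27*t - 135) dt = 28.
Total enclosed area = 540 + 28 = 568.

568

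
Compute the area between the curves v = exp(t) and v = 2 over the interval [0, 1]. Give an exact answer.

-5 + exp(1) + 4*log(2)

The difference (exp(t)) - (2) = exp(t) - 2 changes sign at t = log(2) inside [0, 1], so split the integral there.
∫[0,log(2)] (exp(t) - 2) dt = 1 - log(4); the area of that piece is -1 + log(4).
∫[log(2),1] (exp(t) - 2) dt = -4 + 2*log(2) + exp(1).
Total area = (-1 + log(4)) + (-4 + 2*log(2) + exp(1)) = -5 + exp(1) + 4*log(2).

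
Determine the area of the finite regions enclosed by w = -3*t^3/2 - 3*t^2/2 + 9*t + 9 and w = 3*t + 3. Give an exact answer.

71/4

Set the curves equal: -3*t^3/2 - 3*t^2/2 + 9*t + 9 = 3*t + 3, so -3*t^3/2 - 3*t^2/2 + 6*t + 6 = 0, which factors as -3*(t - 2)*(t + 1)*(t + 2)/2 = 0. The curves meet at t = -2, -1, 2.
On [-2, -1], w = 3*t + 3 is on top; that piece has area ∫[-2,-1] (-(-3*t^3/2 - 3*t^2/2 + 6*t + 6)) dt = 7/8.
On [-1, 2], w = -3*t^3/2 - 3*t^2/2 + 9*t + 9 is on top; that piece has area ∫[-1,2] (-3*t^3/2 - 3*t^2/2 + 6*t + 6) dt = 135/8.
Total enclosed area = 7/8 + 135/8 = 71/4.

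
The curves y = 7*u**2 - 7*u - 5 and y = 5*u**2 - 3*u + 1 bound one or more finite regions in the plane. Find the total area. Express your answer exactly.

Set the curves equal: 7*u**2 - 7*u - 5 = 5*u**2 - 3*u + 1, so 2*u**2 - 4*u - 6 = 0, which factors as 2*(u - 3)*(u + 1) = 0. The curves meet at u = -1, 3.
On [-1, 3], y = 5*u**2 - 3*u + 1 is on top; that piece has area ∫[-1,3] (-(2*u**2 - 4*u - 6)) du = 64/3.

64/3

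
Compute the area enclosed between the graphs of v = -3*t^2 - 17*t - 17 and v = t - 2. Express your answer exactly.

32

Set the curves equal: -3*t^2 - 17*t - 17 = t - 2, so -3*t^2 - 18*t - 15 = 0, which factors as -3*(t + 1)*(t + 5) = 0. The curves meet at t = -5, -1.
On [-5, -1], v = -3*t^2 - 17*t - 17 is on top; that piece has area ∫[-5,-1] (-3*t^2 - 18*t - 15) dt = 32.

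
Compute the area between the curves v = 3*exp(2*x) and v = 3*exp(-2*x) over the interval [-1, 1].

The difference (3*exp(2*x)) - (3*exp(-2*x)) = 3*exp(2*x) - 3*exp(-2*x) changes sign at x = 0 inside [-1, 1], so split the integral there.
∫[-1,0] (3*exp(2*x) - 3*exp(-2*x)) dx = -3*exp(2)/2 - 3*exp(-2)/2 + 3; the area of that piece is -3 + 3*exp(-2)/2 + 3*exp(2)/2.
∫[0,1] (3*exp(2*x) - 3*exp(-2*x)) dx = -3 + 3*exp(-2)/2 + 3*exp(2)/2.
Total area = (-3 + 3*exp(-2)/2 + 3*exp(2)/2) + (-3 + 3*exp(-2)/2 + 3*exp(2)/2) = -6 + 3*exp(-2) + 3*exp(2).

-6 + 3*exp(-2) + 3*exp(2)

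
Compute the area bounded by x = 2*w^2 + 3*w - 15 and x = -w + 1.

72

Both boundary curves give x as a function of w, so integrate with respect to w. Setting them equal: 2*w^2 + 4*w - 16 = 0, i.e. 2*(w - 2)*(w + 4) = 0, so they meet at w = -4, 2.
For w in [-4, 2], x = 2*w^2 + 3*w - 15 is on the left; area = ∫[-4,2] (-(2*w^2 + 4*w - 16)) dw = 72.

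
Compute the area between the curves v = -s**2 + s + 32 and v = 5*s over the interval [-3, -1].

214/3

On [-3, -1], (-s**2 + s + 32) - (5*s) = -s**2 - 4*s + 32 is ≥ 0 throughout, so the area is a single integral of |-s**2 - 4*s + 32|.
∫[-3,-1] (-s**2 - 4*s + 32) ds = 214/3.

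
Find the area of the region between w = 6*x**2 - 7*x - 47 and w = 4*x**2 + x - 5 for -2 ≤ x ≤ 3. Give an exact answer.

620/3

On [-2, 3], (6*x**2 - 7*x - 47) - (4*x**2 + x - 5) = 2*x**2 - 8*x - 42 is ≤ 0 throughout, so the area is a single integral of |2*x**2 - 8*x - 42|.
∫[-2,3] (2*x**2 - 8*x - 42) dx = -620/3; the area of that piece is 620/3.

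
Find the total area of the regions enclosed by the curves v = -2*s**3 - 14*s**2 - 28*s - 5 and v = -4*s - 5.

71/3

Set the curves equal: -2*s**3 - 14*s**2 - 28*s - 5 = -4*s - 5, so -2*s**3 - 14*s**2 - 24*s = 0, which factors as -2*s*(s + 3)*(s + 4) = 0. The curves meet at s = -4, -3, 0.
On [-4, -3], v = -4*s - 5 is on top; that piece has area ∫[-4,-3] (-(-2*s**3 - 14*s**2 - 24*s)) ds = 7/6.
On [-3, 0], v = -2*s**3 - 14*s**2 - 28*s - 5 is on top; that piece has area ∫[-3,0] (-2*s**3 - 14*s**2 - 24*s) ds = 45/2.
Total enclosed area = 7/6 + 45/2 = 71/3.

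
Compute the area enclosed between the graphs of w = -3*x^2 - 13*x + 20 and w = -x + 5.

108

Set the curves equal: -3*x^2 - 13*x + 20 = -x + 5, so -3*x^2 - 12*x + 15 = 0, which factors as -3*(x - 1)*(x + 5) = 0. The curves meet at x = -5, 1.
On [-5, 1], w = -3*x^2 - 13*x + 20 is on top; that piece has area ∫[-5,1] (-3*x^2 - 12*x + 15) dx = 108.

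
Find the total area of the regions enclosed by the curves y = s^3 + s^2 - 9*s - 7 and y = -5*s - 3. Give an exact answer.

71/6

Set the curves equal: s^3 + s^2 - 9*s - 7 = -5*s - 3, so s^3 + s^2 - 4*s - 4 = 0, which factors as (s - 2)*(s + 1)*(s + 2) = 0. The curves meet at s = -2, -1, 2.
On [-2, -1], y = s^3 + s^2 - 9*s - 7 is on top; that piece has area ∫[-2,-1] (s^3 + s^2 - 4*s - 4) ds = 7/12.
On [-1, 2], y = -5*s - 3 is on top; that piece has area ∫[-1,2] (-(s^3 + s^2 - 4*s - 4)) ds = 45/4.
Total enclosed area = 7/12 + 45/4 = 71/6.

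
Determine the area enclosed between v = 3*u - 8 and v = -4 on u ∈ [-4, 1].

On [-4, 1], (3*u - 8) - (-4) = 3*u - 4 is ≤ 0 throughout, so the area is a single integral of |3*u - 4|.
∫[-4,1] (3*u - 4) du = -85/2; the area of that piece is 85/2.

85/2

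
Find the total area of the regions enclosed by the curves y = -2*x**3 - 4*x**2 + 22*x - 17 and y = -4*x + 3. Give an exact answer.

1741/6

Set the curves equal: -2*x**3 - 4*x**2 + 22*x - 17 = -4*x + 3, so -2*x**3 - 4*x**2 + 26*x - 20 = 0, which factors as -2*(x - 2)*(x - 1)*(x + 5) = 0. The curves meet at x = -5, 1, 2.
On [-5, 1], y = -4*x + 3 is on top; that piece has area ∫[-5,1] (-(-2*x**3 - 4*x**2 + 26*x - 20)) dx = 288.
On [1, 2], y = -2*x**3 - 4*x**2 + 22*x - 17 is on top; that piece has area ∫[1,2] (-2*x**3 - 4*x**2 + 26*x - 20) dx = 13/6.
Total enclosed area = 288 + 13/6 = 1741/6.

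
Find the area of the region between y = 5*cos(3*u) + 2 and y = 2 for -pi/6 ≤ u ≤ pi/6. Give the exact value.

10/3

On [-pi/6, pi/6], (5*cos(3*u) + 2) - (2) = 5*cos(3*u) is ≥ 0 throughout, so the area is a single integral of |5*cos(3*u)|.
∫[-pi/6,pi/6] (5*cos(3*u)) du = 10/3.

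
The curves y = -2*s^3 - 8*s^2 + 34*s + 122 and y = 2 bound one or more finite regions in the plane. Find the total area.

Set the curves equal: -2*s^3 - 8*s^2 + 34*s + 122 = 2, so -2*s^3 - 8*s^2 + 34*s + 120 = 0, which factors as -2*(s - 4)*(s + 3)*(s + 5) = 0. The curves meet at s = -5, -3, 4.
On [-5, -3], y = 2 is on top; that piece has area ∫[-5,-3] (-(-2*s^3 - 8*s^2 + 34*s + 120)) ds = 64/3.
On [-3, 4], y = -2*s^3 - 8*s^2 + 34*s + 122 is on top; that piece has area ∫[-3,4] (-2*s^3 - 8*s^2 + 34*s + 120) ds = 3773/6.
Total enclosed area = 64/3 + 3773/6 = 3901/6.

3901/6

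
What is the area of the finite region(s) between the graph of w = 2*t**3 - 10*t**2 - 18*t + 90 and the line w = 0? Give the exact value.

The curve meets the t-axis where 2*t**3 - 10*t**2 - 18*t + 90 = 0, i.e. 2*(t - 5)*(t - 3)*(t + 3) = 0, at t = -3, 3, 5.
On [-3, 3] the curve lies above the axis; ∫[-3,3] (2*t**3 - 10*t**2 - 18*t + 90) dt = 360, giving area 360.
On [3, 5] the curve lies below the axis; ∫[3,5] (2*t**3 - 10*t**2 - 18*t + 90) dt = -56/3, giving area 56/3.
Total area = 360 + 56/3 = 1136/3.

1136/3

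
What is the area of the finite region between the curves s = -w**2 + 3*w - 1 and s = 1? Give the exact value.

Both boundary curves give s as a function of w, so integrate with respect to w. Setting them equal: -w**2 + 3*w - 2 = 0, i.e. -(w - 2)*(w - 1) = 0, so they meet at w = 1, 2.
For w in [1, 2], s = -w**2 + 3*w - 1 is on the right; area = ∫[1,2] (-w**2 + 3*w - 2) dw = 1/6.

1/6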